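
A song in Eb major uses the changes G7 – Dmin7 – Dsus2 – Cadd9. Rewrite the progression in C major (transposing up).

E7 Bmin7 Bsus2 Aadd9

Eb major up to C major is a major sixth; each chord root moves by that interval while the quality stays the same.
G7: root G up a major sixth → E, giving E7.
Dmin7: root D up a major sixth → B, giving Bmin7.
Dsus2: root D up a major sixth → B, giving Bsus2.
Cadd9: root C up a major sixth → A, giving Aadd9.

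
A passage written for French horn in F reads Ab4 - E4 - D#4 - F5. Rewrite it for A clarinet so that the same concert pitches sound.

Fb4 C4 B3 Db5

First find concert pitch: the French horn in F sounds a perfect fifth below written, so Ab4 E4 D#4 F5 sounds Db4 A3 G#3 Bb4.
Then write for A clarinet: it sounds a minor third below written, so the part must be a minor third above concert.
Db4 → Fb4
A3 → C4
G#3 → B3
Bb4 → Db5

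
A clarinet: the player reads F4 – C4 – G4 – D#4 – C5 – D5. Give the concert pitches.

D4 A3 E4 B#3 A4 B4

The A clarinet sounds a minor third below written, so transpose each written note down a minor third.
F4 -> D4
C4 -> A3
G4 -> E4
D#4 -> B#3
C5 -> A4
D5 -> B4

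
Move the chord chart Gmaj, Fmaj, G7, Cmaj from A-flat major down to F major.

Emaj Dmaj E7 Amaj

A-flat major down to F major is a minor third; each chord root moves by that interval while the quality stays the same.
Gmaj: root G down a minor third → E, giving Emaj.
Fmaj: root F down a minor third → D, giving Dmaj.
G7: root G down a minor third → E, giving E7.
Cmaj: root C down a minor third → A, giving Amaj.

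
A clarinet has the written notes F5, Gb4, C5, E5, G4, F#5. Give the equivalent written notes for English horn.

A5 Bb4 E5 G#5 B4 A#5

First find concert pitch: the A clarinet sounds a minor third below written, so F5 Gb4 C5 E5 G4 F#5 sounds D5 Eb4 A4 C#5 E4 D#5.
Then write for English horn: it sounds a perfect fifth below written, so the part must be a perfect fifth above concert.
D5 → A5
Eb4 → Bb4
A4 → E5
C#5 → G#5
E4 → B4
D#5 → A#5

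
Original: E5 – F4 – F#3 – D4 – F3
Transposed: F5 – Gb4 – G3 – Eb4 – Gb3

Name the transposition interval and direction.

From E5 to F5 is 2 letter names — a second of some quality.
E5 to F5 is 1 semitone, which makes it a minor second; the second version is higher, so the direction is up.
Checking another pair — F3 → Gb3 — gives the same interval.

up a minor second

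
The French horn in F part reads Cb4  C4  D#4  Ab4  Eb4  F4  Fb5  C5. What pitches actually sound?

Written C4 on the French horn in F sounds as F3, a perfect fifth lower; apply that shift to every note.
Cb4 -> Fb3
C4 -> F3
D#4 -> G#3
Ab4 -> Db4
Eb4 -> Ab3
F4 -> Bb3
Fb5 -> Bbb4
C5 -> F4

Fb3 F3 G#3 Db4 Ab3 Bb3 Bbb4 F4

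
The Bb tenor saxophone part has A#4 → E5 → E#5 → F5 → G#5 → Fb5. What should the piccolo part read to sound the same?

First find concert pitch: the Bb tenor saxophone sounds a major ninth below written, so A#4 E5 E#5 F5 G#5 Fb5 sounds G#3 D4 D#4 Eb4 F#4 Ebb4.
Then write for piccolo: it sounds a perfect octave above written, so the part must be a perfect octave below concert.
G#3 → G#2
D4 → D3
D#4 → D#3
Eb4 → Eb3
F#4 → F#3
Ebb4 → Ebb3

G#2 D3 D#3 Eb3 F#3 Ebb3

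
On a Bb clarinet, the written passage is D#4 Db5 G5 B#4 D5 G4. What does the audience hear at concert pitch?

The Bb clarinet sounds a major second below written, so transpose each written note down a major second.
D#4 -> C#4
Db5 -> Cb5
G5 -> F5
B#4 -> A#4
D5 -> C5
G4 -> F4

C#4 Cb5 F5 A#4 C5 F4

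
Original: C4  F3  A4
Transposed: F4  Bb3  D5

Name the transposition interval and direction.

Take the first pair: C4 → F4. C to F spans 4 letter names, so the interval is some kind of fourth.
C4 to F4 is 5 semitones, which makes it a perfect fourth; the second version is higher, so the direction is up.
Checking another pair — A4 → D5 — gives the same interval.

up a perfect fourth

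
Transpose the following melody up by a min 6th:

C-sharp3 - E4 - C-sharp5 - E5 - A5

A3 C5 A5 C6 F6

C#3 to A3
E4 to C5
C#5 to A5
E5 to C6
A5 to F6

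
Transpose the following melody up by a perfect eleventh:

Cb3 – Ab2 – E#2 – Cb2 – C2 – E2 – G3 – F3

Fb4 Db4 A#3 Fb3 F3 A3 C5 Bb4

A perfect eleventh up from Cb3 gives Fb4.
Ab2: an eleventh up reaches D, and 17 semitones makes it Db4.
E#2: an eleventh up reaches A, and 17 semitones makes it A#3.
Cb2: an eleventh up reaches F, and 17 semitones makes it Fb3.
C2 up a perfect eleventh is F3.
A perfect eleventh up from E2 gives A3.
A perfect eleventh up from G3 gives C5.
F3 up a perfect eleventh is Bb4.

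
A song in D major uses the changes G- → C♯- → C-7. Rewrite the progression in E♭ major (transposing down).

D major down to E♭ major is a major seventh; each chord root moves by that interval while the quality stays the same.
G-: root G down a major seventh → Ab, giving Ab-.
C♯-: root C♯ down a major seventh → D, giving D-.
C-7: root C down a major seventh → Db, giving Db-7.

Ab- D- Db-7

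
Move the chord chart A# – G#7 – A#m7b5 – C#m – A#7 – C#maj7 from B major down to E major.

D# C#7 D#m7b5 F#m D#7 F#maj7

B major down to E major is a perfect fifth; each chord root moves by that interval while the quality stays the same.
A#: root A# down a perfect fifth → D#, giving D#.
G#7: root G# down a perfect fifth → C#, giving C#7.
A#m7b5: root A# down a perfect fifth → D#, giving D#m7b5.
C#m: root C# down a perfect fifth → F#, giving F#m.
A#7: root A# down a perfect fifth → D#, giving D#7.
C#maj7: root C# down a perfect fifth → F#, giving F#maj7.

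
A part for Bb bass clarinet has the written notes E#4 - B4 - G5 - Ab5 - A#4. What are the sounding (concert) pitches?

D#3 A3 F4 Gb4 G#3

The Bb bass clarinet sounds a major ninth below written, so transpose each written note down a major ninth.
E#4 to D#3
B4 to A3
G5 to F4
Ab5 to Gb4
A#4 to G#3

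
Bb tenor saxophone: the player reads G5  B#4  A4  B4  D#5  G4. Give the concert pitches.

F4 A#3 G3 A3 C#4 F3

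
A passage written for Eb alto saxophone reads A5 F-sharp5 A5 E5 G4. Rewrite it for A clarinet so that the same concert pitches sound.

Eb5 C5 Eb5 Bb4 Db4

First find concert pitch: the Eb alto saxophone sounds a major sixth below written, so A5 F-sharp5 A5 E5 G4 sounds C5 A4 C5 G4 Bb3.
Then write for A clarinet: it sounds a minor third below written, so the part must be a minor third above concert.
C5 → Eb5
A4 → C5
C5 → Eb5
G4 → Bb4
Bb3 → Db4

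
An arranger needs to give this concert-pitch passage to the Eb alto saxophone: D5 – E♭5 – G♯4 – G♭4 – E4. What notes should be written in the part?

B5 C6 E#5 Eb5 C#5

The Eb alto saxophone sounds a major sixth below written, so the written part must be a major sixth above concert — transpose each note up.
D5 to B5
Eb5 to C6
G#4 to E#5
Gb4 to Eb5
E4 to C#5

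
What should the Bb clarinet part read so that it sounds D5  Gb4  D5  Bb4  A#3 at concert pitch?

E5 Ab4 E5 C5 B#3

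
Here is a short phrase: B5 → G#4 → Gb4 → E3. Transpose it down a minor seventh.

B5 down a minor seventh is C#5.
G#4: a seventh down reaches A, and 10 semitones makes it A#3.
Gb4: a seventh down reaches A, and 10 semitones makes it Ab3.
A minor seventh down from E3 gives F#2.

C#5 A#3 Ab3 F#2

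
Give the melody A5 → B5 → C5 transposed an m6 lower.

A5 gives C#5
B5 gives D#5
C5 gives E4

C#5 D#5 E4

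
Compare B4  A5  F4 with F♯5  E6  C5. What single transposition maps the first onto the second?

From B4 to F#5 is 5 letter names — a fifth of some quality.
B4 to F#5 is 7 semitones, which makes it a perfect fifth; the second version is higher, so the direction is up.
Checking another pair — F4 → C5 — gives the same interval.

up a perfect fifth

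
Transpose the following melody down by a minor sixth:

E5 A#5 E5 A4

G#4 C##5 G#4 C#4

A minor sixth down from E5 gives G#4.
A#5 down a minor sixth is C##5.
E5: a sixth down reaches G, and 8 semitones makes it G#4.
A4: a sixth down reaches C, and 8 semitones makes it C#4.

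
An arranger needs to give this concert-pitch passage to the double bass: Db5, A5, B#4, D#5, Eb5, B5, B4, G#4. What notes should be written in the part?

Db6 A6 B#5 D#6 Eb6 B6 B5 G#5

Written C4 sounds as C3 on the double bass, so concert pitches are written a perfect octave up.
Db5 to Db6
A5 to A6
B#4 to B#5
D#5 to D#6
Eb5 to Eb6
B5 to B6
B4 to B5
G#4 to G#5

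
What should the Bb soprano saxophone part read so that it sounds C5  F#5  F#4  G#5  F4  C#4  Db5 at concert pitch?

Written C4 sounds as Bb3 on the Bb soprano saxophone, so concert pitches are written a major second up.
C5 → D5
F#5 → G#5
F#4 → G#4
G#5 → A#5
F4 → G4
C#4 → D#4
Db5 → Eb5

D5 G#5 G#4 A#5 G4 D#4 Eb5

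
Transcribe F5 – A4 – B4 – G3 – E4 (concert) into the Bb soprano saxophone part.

The Bb soprano saxophone sounds a major second below written, so the written part must be a major second above concert — transpose each note up.
F5 to G5
A4 to B4
B4 to C#5
G3 to A3
E4 to F#4

G5 B4 C#5 A3 F#4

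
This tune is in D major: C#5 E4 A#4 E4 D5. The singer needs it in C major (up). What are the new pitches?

From D up to C is a minor seventh; apply that to each pitch.
C#5 gives B5
E4 gives D5
A#4 gives G#5
E4 gives D5
D5 gives C6

B5 D5 G#5 D5 C6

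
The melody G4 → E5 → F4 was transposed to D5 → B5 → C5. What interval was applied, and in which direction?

up a perfect fifth

Take the first pair: G4 → D5. G to D spans 5 letter names, so the interval is some kind of fifth.
G4 to D5 is 7 semitones, which makes it a perfect fifth; the second version is higher, so the direction is up.
Checking another pair — F4 → C5 — gives the same interval.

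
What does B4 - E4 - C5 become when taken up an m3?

D5 G4 Eb5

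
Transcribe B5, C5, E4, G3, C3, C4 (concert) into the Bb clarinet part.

C#6 D5 F#4 A3 D3 D4

The Bb clarinet sounds a major second below written, so the written part must be a major second above concert — transpose each note up.
B5 → C#6
C5 → D5
E4 → F#4
G3 → A3
C3 → D3
C4 → D4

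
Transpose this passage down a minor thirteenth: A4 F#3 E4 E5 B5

A4: a thirteenth down reaches C, and 20 semitones makes it C#3.
A minor thirteenth down from F#3 gives A#1.
A minor thirteenth down from E4 gives G#2.
A minor thirteenth down from E5 gives G#3.
A minor thirteenth down from B5 gives D#4.

C#3 A#1 G#2 G#3 D#4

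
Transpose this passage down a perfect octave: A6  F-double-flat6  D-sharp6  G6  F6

A perfect octave down from A6 gives A5.
Fbb6: an octave down reaches F, and 12 semitones makes it Fbb5.
A perfect octave down from D#6 gives D#5.
G6: an octave down reaches G, and 12 semitones makes it G5.
F6: an octave down reaches F, and 12 semitones makes it F5.

A5 Fbb5 D#5 G5 F5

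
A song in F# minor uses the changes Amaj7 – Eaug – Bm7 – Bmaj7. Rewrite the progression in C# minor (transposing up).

Emaj7 Baug F#m7 F#maj7

F# minor up to C# minor is a perfect fifth; each chord root moves by that interval while the quality stays the same.
Amaj7: root A up a perfect fifth → E, giving Emaj7.
Eaug: root E up a perfect fifth → B, giving Baug.
Bm7: root B up a perfect fifth → F#, giving F#m7.
Bmaj7: root B up a perfect fifth → F#, giving F#maj7.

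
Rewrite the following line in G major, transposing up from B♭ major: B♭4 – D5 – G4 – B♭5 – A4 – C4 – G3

From B♭ up to G is a major sixth; apply that to each pitch.
Bb4 -> G5
D5 -> B5
G4 -> E5
Bb5 -> G6
A4 -> F#5
C4 -> A4
G3 -> E4

G5 B5 E5 G6 F#5 A4 E4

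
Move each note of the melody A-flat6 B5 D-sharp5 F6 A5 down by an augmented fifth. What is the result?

Dbb6 Eb5 G4 Bbb5 Db5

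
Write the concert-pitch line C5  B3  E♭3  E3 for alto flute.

F5 E4 Ab3 A3

The alto flute sounds a perfect fourth below written, so the written part must be a perfect fourth above concert — transpose each note up.
C5 → F5
B3 → E4
Eb3 → Ab3
E3 → A3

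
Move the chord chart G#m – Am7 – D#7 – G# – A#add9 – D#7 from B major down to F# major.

B major down to F# major is a perfect fourth; each chord root moves by that interval while the quality stays the same.
G#m: root G# down a perfect fourth → D#, giving D#m.
Am7: root A down a perfect fourth → E, giving Em7.
D#7: root D# down a perfect fourth → A#, giving A#7.
G#: root G# down a perfect fourth → D#, giving D#.
A#add9: root A# down a perfect fourth → E#, giving E#add9.
D#7: root D# down a perfect fourth → A#, giving A#7.

D#m Em7 A#7 D# E#add9 A#7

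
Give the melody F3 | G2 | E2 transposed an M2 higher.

A major second up from F3 gives G3.
G2 up a major second is A2.
A major second up from E2 gives F#2.

G3 A2 F#2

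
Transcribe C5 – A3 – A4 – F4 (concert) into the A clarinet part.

Eb5 C4 C5 Ab4

Written C4 sounds as A3 on the A clarinet, so concert pitches are written a minor third up.
C5 to Eb5
A3 to C4
A4 to C5
F4 to Ab4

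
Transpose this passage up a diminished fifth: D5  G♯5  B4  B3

D5 gives Ab5
G#5 gives D6
B4 gives F5
B3 gives F4

Ab5 D6 F5 F4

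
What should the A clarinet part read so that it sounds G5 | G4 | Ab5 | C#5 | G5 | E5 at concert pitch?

The A clarinet sounds a minor third below written, so the written part must be a minor third above concert — transpose each note up.
G5 to Bb5
G4 to Bb4
Ab5 to Cb6
C#5 to E5
G5 to Bb5
E5 to G5

Bb5 Bb4 Cb6 E5 Bb5 G5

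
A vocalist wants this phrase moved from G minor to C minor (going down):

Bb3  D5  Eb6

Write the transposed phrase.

Eb3 G4 Ab5

G minor to C minor down is a perfect fifth, so every note moves down by that interval.
Bb3 gives Eb3
D5 gives G4
Eb6 gives Ab5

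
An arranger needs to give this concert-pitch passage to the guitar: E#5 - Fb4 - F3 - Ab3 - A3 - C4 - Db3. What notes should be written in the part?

The guitar sounds a perfect octave below written, so the written part must be a perfect octave above concert — transpose each note up.
E#5 to E#6
Fb4 to Fb5
F3 to F4
Ab3 to Ab4
A3 to A4
C4 to C5
Db3 to Db4

E#6 Fb5 F4 Ab4 A4 C5 Db4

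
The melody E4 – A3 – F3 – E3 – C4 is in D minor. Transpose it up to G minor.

A4 D4 Bb3 A3 F4

From D up to G is a perfect fourth; apply that to each pitch.
E4 becomes A4
A3 becomes D4
F3 becomes Bb3
E3 becomes A3
C4 becomes F4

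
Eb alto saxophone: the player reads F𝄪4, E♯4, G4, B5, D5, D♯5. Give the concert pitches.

A#3 G#3 Bb3 D5 F4 F#4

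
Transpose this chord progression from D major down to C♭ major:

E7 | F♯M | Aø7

Db7 EbM Gbø7

D major down to C♭ major is an augmented second; each chord root moves by that interval while the quality stays the same.
E7: root E down an augmented second → Db, giving Db7.
F♯M: root F♯ down an augmented second → Eb, giving EbM.
Aø7: root A down an augmented second → Gb, giving Gbø7.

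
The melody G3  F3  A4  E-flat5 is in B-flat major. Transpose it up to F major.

B-flat major to F major up is a perfect fifth, so every note moves up by that interval.
G3 to D4
F3 to C4
A4 to E5
Eb5 to Bb5

D4 C4 E5 Bb5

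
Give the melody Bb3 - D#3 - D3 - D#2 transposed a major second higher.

C4 E#3 E3 E#2

Bb3: a second up reaches C, and 2 semitones makes it C4.
D#3 up a major second is E#3.
D3: a second up reaches E, and 2 semitones makes it E3.
A major second up from D#2 gives E#2.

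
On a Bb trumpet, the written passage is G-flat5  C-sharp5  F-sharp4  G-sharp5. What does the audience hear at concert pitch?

Fb5 B4 E4 F#5

The Bb trumpet sounds a major second below written, so transpose each written note down a major second.
Gb5 gives Fb5
C#5 gives B4
F#4 gives E4
G#5 gives F#5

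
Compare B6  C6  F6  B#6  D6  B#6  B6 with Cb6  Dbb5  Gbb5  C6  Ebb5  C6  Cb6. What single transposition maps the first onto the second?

down an augmented seventh

From B6 to Cb6 is 7 letter names — a seventh of some quality.
Cb6 to B6 is 12 semitones, which makes it an augmented seventh; the second version is lower, so the direction is down.
Checking another pair — B6 → Cb6 — gives the same interval.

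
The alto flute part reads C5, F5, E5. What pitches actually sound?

G4 C5 B4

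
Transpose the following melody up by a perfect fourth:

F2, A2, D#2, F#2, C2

Bb2 D3 G#2 B2 F2

F2 -> Bb2
A2 -> D3
D#2 -> G#2
F#2 -> B2
C2 -> F2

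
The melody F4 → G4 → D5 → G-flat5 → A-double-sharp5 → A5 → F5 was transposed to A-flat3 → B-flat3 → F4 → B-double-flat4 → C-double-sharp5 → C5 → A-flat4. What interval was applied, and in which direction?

down a major sixth

From F4 to Ab3 is 6 letter names — a sixth of some quality.
Ab3 to F4 is 9 semitones, which makes it a major sixth; the second version is lower, so the direction is down.
Checking another pair — F5 → Ab4 — gives the same interval.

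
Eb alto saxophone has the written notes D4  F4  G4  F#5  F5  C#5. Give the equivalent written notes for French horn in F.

First find concert pitch: the Eb alto saxophone sounds a major sixth below written, so D4 F4 G4 F#5 F5 C#5 sounds F3 Ab3 Bb3 A4 Ab4 E4.
Then write for French horn in F: it sounds a perfect fifth below written, so the part must be a perfect fifth above concert.
F3 → C4
Ab3 → Eb4
Bb3 → F4
A4 → E5
Ab4 → Eb5
E4 → B4

C4 Eb4 F4 E5 Eb5 B4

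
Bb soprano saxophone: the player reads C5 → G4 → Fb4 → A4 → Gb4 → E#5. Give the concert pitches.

Bb4 F4 Ebb4 G4 Fb4 D#5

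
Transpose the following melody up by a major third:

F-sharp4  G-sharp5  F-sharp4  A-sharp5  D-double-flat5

A#4 B#5 A#4 C##6 Fb5

F#4 gives A#4
G#5 gives B#5
F#4 gives A#4
A#5 gives C##6
Dbb5 gives Fb5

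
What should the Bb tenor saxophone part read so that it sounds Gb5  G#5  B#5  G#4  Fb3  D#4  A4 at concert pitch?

The Bb tenor saxophone sounds a major ninth below written, so the written part must be a major ninth above concert — transpose each note up.
Gb5 -> Ab6
G#5 -> A#6
B#5 -> C##7
G#4 -> A#5
Fb3 -> Gb4
D#4 -> E#5
A4 -> B5

Ab6 A#6 C##7 A#5 Gb4 E#5 B5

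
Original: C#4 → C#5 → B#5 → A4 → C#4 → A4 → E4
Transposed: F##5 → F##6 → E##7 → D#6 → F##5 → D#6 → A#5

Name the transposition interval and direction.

up an augmented eleventh

Take the first pair: C#4 → F##5. C to F spans 11 letter names, so the interval is some kind of eleventh.
C#4 to F##5 is 18 semitones, which makes it an augmented eleventh; the second version is higher, so the direction is up.
Checking another pair — E4 → A#5 — gives the same interval.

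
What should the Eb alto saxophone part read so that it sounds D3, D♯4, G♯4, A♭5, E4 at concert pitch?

B3 B#4 E#5 F6 C#5

The Eb alto saxophone sounds a major sixth below written, so the written part must be a major sixth above concert — transpose each note up.
D3 gives B3
D#4 gives B#4
G#4 gives E#5
Ab5 gives F6
E4 gives C#5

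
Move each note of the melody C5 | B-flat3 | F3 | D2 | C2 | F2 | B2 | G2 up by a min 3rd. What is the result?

C5: a third up reaches E, and 3 semitones makes it Eb5.
Bb3 up a minor third is Db4.
F3: a third up reaches A, and 3 semitones makes it Ab3.
A minor third up from D2 gives F2.
C2 up a minor third is Eb2.
F2 up a minor third is Ab2.
B2: a third up reaches D, and 3 semitones makes it D3.
G2: a third up reaches B, and 3 semitones makes it Bb2.

Eb5 Db4 Ab3 F2 Eb2 Ab2 D3 Bb2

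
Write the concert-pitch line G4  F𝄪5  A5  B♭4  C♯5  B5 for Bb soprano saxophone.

The Bb soprano saxophone sounds a major second below written, so the written part must be a major second above concert — transpose each note up.
G4 to A4
F##5 to G##5
A5 to B5
Bb4 to C5
C#5 to D#5
B5 to C#6

A4 G##5 B5 C5 D#5 C#6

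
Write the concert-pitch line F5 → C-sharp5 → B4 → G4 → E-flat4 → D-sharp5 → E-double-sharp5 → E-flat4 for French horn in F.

The French horn in F sounds a perfect fifth below written, so the written part must be a perfect fifth above concert — transpose each note up.
F5 becomes C6
C#5 becomes G#5
B4 becomes F#5
G4 becomes D5
Eb4 becomes Bb4
D#5 becomes A#5
E##5 becomes B##5
Eb4 becomes Bb4

C6 G#5 F#5 D5 Bb4 A#5 B##5 Bb4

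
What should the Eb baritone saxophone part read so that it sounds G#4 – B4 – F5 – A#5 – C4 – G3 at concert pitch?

E#6 G#6 D7 F##7 A5 E5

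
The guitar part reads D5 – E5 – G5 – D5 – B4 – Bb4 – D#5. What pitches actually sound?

D4 E4 G4 D4 B3 Bb3 D#4

Written C4 on the guitar sounds as C3, a perfect octave lower; apply that shift to every note.
D5 gives D4
E5 gives E4
G5 gives G4
D5 gives D4
B4 gives B3
Bb4 gives Bb3
D#5 gives D#4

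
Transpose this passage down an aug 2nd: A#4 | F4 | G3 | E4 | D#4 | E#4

G4 Ebb4 Fb3 Db4 C4 D4

A#4 → G4
F4 → Ebb4
G3 → Fb3
E4 → Db4
D#4 → C4
E#4 → D4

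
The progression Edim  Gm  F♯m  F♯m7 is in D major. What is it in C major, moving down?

Ddim Fm Em Em7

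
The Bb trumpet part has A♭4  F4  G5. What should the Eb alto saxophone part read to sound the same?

First find concert pitch: the Bb trumpet sounds a major second below written, so A♭4 F4 G5 sounds Gb4 Eb4 F5.
Then write for Eb alto saxophone: it sounds a major sixth below written, so the part must be a major sixth above concert.
Gb4 → Eb5
Eb4 → C5
F5 → D6

Eb5 C5 D6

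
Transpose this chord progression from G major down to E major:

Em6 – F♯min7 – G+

C#m6 D#min7 E+

G major down to E major is a minor third; each chord root moves by that interval while the quality stays the same.
Em6: root E down a minor third → C#, giving C#m6.
F♯min7: root F♯ down a minor third → D#, giving D#min7.
G+: root G down a minor third → E, giving E+.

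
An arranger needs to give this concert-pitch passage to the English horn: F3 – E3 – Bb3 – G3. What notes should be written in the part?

The English horn sounds a perfect fifth below written, so the written part must be a perfect fifth above concert — transpose each note up.
F3 → C4
E3 → B3
Bb3 → F4
G3 → D4

C4 B3 F4 D4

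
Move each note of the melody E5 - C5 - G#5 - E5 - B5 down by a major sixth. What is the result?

E5 down a major sixth is G4.
A major sixth down from C5 gives Eb4.
A major sixth down from G#5 gives B4.
E5: a sixth down reaches G, and 9 semitones makes it G4.
A major sixth down from B5 gives D5.

G4 Eb4 B4 G4 D5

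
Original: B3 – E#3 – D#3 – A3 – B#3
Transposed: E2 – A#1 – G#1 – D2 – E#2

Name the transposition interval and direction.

Take the first pair: B3 → E2. B to E spans 12 letter names, so the interval is some kind of twelfth.
E2 to B3 is 19 semitones, which makes it a perfect twelfth; the second version is lower, so the direction is down.
Checking another pair — B#3 → E#2 — gives the same interval.

down a perfect twelfth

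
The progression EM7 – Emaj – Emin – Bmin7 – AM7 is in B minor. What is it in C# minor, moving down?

B minor down to C# minor is a minor seventh; each chord root moves by that interval while the quality stays the same.
EM7: root E down a minor seventh → F#, giving F#M7.
Emaj: root E down a minor seventh → F#, giving F#maj.
Emin: root E down a minor seventh → F#, giving F#min.
Bmin7: root B down a minor seventh → C#, giving C#min7.
AM7: root A down a minor seventh → B, giving BM7.

F#M7 F#maj F#min C#min7 BM7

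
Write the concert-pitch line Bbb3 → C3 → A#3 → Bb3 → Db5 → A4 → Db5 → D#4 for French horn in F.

Written C4 sounds as F3 on the French horn in F, so concert pitches are written a perfect fifth up.
Bbb3 gives Fb4
C3 gives G3
A#3 gives E#4
Bb3 gives F4
Db5 gives Ab5
A4 gives E5
Db5 gives Ab5
D#4 gives A#4

Fb4 G3 E#4 F4 Ab5 E5 Ab5 A#4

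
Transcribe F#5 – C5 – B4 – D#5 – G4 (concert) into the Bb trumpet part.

G#5 D5 C#5 E#5 A4

Written C4 sounds as Bb3 on the Bb trumpet, so concert pitches are written a major second up.
F#5 gives G#5
C5 gives D5
B4 gives C#5
D#5 gives E#5
G4 gives A4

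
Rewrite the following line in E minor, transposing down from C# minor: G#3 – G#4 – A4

C# minor to E minor down is a major sixth, so every note moves down by that interval.
G#3 to B2
G#4 to B3
A4 to C4

B2 B3 C4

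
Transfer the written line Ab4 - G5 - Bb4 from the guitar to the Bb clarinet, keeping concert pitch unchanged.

First find concert pitch: the guitar sounds a perfect octave below written, so Ab4 G5 Bb4 sounds Ab3 G4 Bb3.
Then write for Bb clarinet: it sounds a major second below written, so the part must be a major second above concert.
Ab3 → Bb3
G4 → A4
Bb3 → C4

Bb3 A4 C4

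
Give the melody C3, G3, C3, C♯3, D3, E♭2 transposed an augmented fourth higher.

C3 to F#3
G3 to C#4
C3 to F#3
C#3 to F##3
D3 to G#3
Eb2 to A2

F#3 C#4 F#3 F##3 G#3 A2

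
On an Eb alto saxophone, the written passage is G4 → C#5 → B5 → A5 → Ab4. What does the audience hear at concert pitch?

Written C4 on the Eb alto saxophone sounds as Eb3, a major sixth lower; apply that shift to every note.
G4 gives Bb3
C#5 gives E4
B5 gives D5
A5 gives C5
Ab4 gives Cb4

Bb3 E4 D5 C5 Cb4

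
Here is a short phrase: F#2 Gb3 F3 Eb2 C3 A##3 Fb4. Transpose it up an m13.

D4 Ebb5 Db5 Cb4 Ab4 F##5 Dbb6

F#2: a thirteenth up reaches D, and 20 semitones makes it D4.
Gb3 up a minor thirteenth is Ebb5.
F3 up a minor thirteenth is Db5.
Eb2 up a minor thirteenth is Cb4.
C3: a thirteenth up reaches A, and 20 semitones makes it Ab4.
A##3: a thirteenth up reaches F, and 20 semitones makes it F##5.
A minor thirteenth up from Fb4 gives Dbb6.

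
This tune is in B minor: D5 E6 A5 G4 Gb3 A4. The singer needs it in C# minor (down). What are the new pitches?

E4 F#5 B4 A3 Ab2 B3

From B down to C# is a minor seventh; apply that to each pitch.
D5 to E4
E6 to F#5
A5 to B4
G4 to A3
Gb3 to Ab2
A4 to B3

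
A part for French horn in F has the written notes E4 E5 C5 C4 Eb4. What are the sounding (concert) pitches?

A3 A4 F4 F3 Ab3

Written C4 on the French horn in F sounds as F3, a perfect fifth lower; apply that shift to every note.
E4 gives A3
E5 gives A4
C5 gives F4
C4 gives F3
Eb4 gives Ab3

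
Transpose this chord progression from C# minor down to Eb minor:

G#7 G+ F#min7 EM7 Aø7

C# minor down to Eb minor is an augmented sixth; each chord root moves by that interval while the quality stays the same.
G#7: root G# down an augmented sixth → Bb, giving Bb7.
G+: root G down an augmented sixth → Bbb, giving Bbb+.
F#min7: root F# down an augmented sixth → Ab, giving Abmin7.
EM7: root E down an augmented sixth → Gb, giving GbM7.
Aø7: root A down an augmented sixth → Cb, giving Cbø7.

Bb7 Bbb+ Abmin7 GbM7 Cbø7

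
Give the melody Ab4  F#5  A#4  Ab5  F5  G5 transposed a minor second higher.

A minor second up from Ab4 gives Bbb4.
F#5 up a minor second is G5.
A minor second up from A#4 gives B4.
Ab5 up a minor second is Bbb5.
A minor second up from F5 gives Gb5.
G5: a second up reaches A, and 1 semitone makes it Ab5.

Bbb4 G5 B4 Bbb5 Gb5 Ab5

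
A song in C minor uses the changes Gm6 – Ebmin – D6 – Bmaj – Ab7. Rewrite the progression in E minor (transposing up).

Bm6 Gmin F#6 D#maj C7

C minor up to E minor is a major third; each chord root moves by that interval while the quality stays the same.
Gm6: root G up a major third → B, giving Bm6.
Ebmin: root Eb up a major third → G, giving Gmin.
D6: root D up a major third → F#, giving F#6.
Bmaj: root B up a major third → D#, giving D#maj.
Ab7: root Ab up a major third → C, giving C7.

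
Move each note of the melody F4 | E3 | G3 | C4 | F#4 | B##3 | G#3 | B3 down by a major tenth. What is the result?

Db3 C2 Eb2 Ab2 D3 G##2 E2 G2

F4 → Db3
E3 → C2
G3 → Eb2
C4 → Ab2
F#4 → D3
B##3 → G##2
G#3 → E2
B3 → G2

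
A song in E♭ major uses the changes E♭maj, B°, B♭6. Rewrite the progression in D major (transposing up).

E♭ major up to D major is a major seventh; each chord root moves by that interval while the quality stays the same.
E♭maj: root E♭ up a major seventh → D, giving Dmaj.
B°: root B up a major seventh → A#, giving A#°.
B♭6: root B♭ up a major seventh → A, giving A6.

Dmaj A#° A6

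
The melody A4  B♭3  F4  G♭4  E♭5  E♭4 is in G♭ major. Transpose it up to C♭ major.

D5 Eb4 Bb4 Cb5 Ab5 Ab4

G♭ major to C♭ major up is a perfect fourth, so every note moves up by that interval.
A4 -> D5
Bb3 -> Eb4
F4 -> Bb4
Gb4 -> Cb5
Eb5 -> Ab5
Eb4 -> Ab4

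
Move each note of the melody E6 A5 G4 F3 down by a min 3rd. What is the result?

C#6 F#5 E4 D3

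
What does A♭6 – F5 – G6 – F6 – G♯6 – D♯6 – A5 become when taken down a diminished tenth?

F#5 D#4 E#5 D#5 E##5 B##4 F##4

Ab6: a tenth down reaches F, and 14 semitones makes it F#5.
F5: a tenth down reaches D, and 14 semitones makes it D#4.
A diminished tenth down from G6 gives E#5.
F6: a tenth down reaches D, and 14 semitones makes it D#5.
G#6 down a diminished tenth is E##5.
A diminished tenth down from D#6 gives B##4.
A5: a tenth down reaches F, and 14 semitones makes it F##4.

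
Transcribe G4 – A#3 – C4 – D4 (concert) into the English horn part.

D5 E#4 G4 A4

The English horn sounds a perfect fifth below written, so the written part must be a perfect fifth above concert — transpose each note up.
G4 becomes D5
A#3 becomes E#4
C4 becomes G4
D4 becomes A4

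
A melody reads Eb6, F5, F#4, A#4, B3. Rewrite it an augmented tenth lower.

Cbb5 Dbb4 Db3 F3 Gb2

Eb6: a tenth down reaches C, and 17 semitones makes it Cbb5.
F5: a tenth down reaches D, and 17 semitones makes it Dbb4.
F#4: a tenth down reaches D, and 17 semitones makes it Db3.
A#4 down an augmented tenth is F3.
An augmented tenth down from B3 gives Gb2.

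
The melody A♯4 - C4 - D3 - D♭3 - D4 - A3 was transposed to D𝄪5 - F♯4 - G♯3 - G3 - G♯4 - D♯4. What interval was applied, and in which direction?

up an augmented fourth

Take the first pair: A#4 → D##5. A to D spans 4 letter names, so the interval is some kind of fourth.
A#4 to D##5 is 6 semitones, which makes it an augmented fourth; the second version is higher, so the direction is up.
Checking another pair — A3 → D#4 — gives the same interval.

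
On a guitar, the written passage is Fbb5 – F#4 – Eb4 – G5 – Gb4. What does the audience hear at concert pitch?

Written C4 on the guitar sounds as C3, a perfect octave lower; apply that shift to every note.
Fbb5 gives Fbb4
F#4 gives F#3
Eb4 gives Eb3
G5 gives G4
Gb4 gives Gb3

Fbb4 F#3 Eb3 G4 Gb3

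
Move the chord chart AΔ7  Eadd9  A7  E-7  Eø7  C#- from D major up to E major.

D major up to E major is a major second; each chord root moves by that interval while the quality stays the same.
AΔ7: root A up a major second → B, giving BΔ7.
Eadd9: root E up a major second → F#, giving F#add9.
A7: root A up a major second → B, giving B7.
E-7: root E up a major second → F#, giving F#-7.
Eø7: root E up a major second → F#, giving F#ø7.
C#-: root C# up a major second → D#, giving D#-.

BΔ7 F#add9 B7 F#-7 F#ø7 D#-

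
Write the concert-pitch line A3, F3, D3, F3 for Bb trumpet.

Written C4 sounds as Bb3 on the Bb trumpet, so concert pitches are written a major second up.
A3 → B3
F3 → G3
D3 → E3
F3 → G3

B3 G3 E3 G3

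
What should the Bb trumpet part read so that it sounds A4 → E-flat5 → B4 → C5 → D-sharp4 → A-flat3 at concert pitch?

B4 F5 C#5 D5 E#4 Bb3

The Bb trumpet sounds a major second below written, so the written part must be a major second above concert — transpose each note up.
A4 -> B4
Eb5 -> F5
B4 -> C#5
C5 -> D5
D#4 -> E#4
Ab3 -> Bb3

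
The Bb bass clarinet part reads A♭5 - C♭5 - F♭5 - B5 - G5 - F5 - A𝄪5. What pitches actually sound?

Gb4 Bbb3 Ebb4 A4 F4 Eb4 G##4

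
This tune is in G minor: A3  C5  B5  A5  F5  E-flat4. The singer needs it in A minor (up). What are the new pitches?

B3 D5 C#6 B5 G5 F4

From G up to A is a major second; apply that to each pitch.
A3 -> B3
C5 -> D5
B5 -> C#6
A5 -> B5
F5 -> G5
Eb4 -> F4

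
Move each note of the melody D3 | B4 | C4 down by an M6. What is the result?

D3 gives F2
B4 gives D4
C4 gives Eb3

F2 D4 Eb3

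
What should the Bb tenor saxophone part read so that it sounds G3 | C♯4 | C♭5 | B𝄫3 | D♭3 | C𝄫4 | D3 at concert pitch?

A4 D#5 Db6 Cb5 Eb4 Dbb5 E4

The Bb tenor saxophone sounds a major ninth below written, so the written part must be a major ninth above concert — transpose each note up.
G3 → A4
C#4 → D#5
Cb5 → Db6
Bbb3 → Cb5
Db3 → Eb4
Cbb4 → Dbb5
D3 → E4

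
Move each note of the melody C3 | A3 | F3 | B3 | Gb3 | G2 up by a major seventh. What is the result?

C3: a seventh up reaches B, and 11 semitones makes it B3.
A major seventh up from A3 gives G#4.
F3 up a major seventh is E4.
B3: a seventh up reaches A, and 11 semitones makes it A#4.
A major seventh up from Gb3 gives F4.
A major seventh up from G2 gives F#3.

B3 G#4 E4 A#4 F4 F#3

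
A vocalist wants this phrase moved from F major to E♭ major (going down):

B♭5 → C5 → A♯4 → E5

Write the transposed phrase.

Ab5 Bb4 G#4 D5

From F down to E♭ is a major second; apply that to each pitch.
Bb5 -> Ab5
C5 -> Bb4
A#4 -> G#4
E5 -> D5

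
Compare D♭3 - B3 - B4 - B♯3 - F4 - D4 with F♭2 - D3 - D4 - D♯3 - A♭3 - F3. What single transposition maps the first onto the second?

From Db3 to Fb2 is 6 letter names — a sixth of some quality.
Fb2 to Db3 is 9 semitones, which makes it a major sixth; the second version is lower, so the direction is down.
Checking another pair — D4 → F3 — gives the same interval.

down a major sixth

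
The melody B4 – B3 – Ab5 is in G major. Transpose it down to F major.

A4 A3 Gb5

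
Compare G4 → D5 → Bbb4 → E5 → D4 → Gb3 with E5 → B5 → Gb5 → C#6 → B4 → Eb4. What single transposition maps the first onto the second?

From G4 to E5 is 6 letter names — a sixth of some quality.
G4 to E5 is 9 semitones, which makes it a major sixth; the second version is higher, so the direction is up.
Checking another pair — Gb3 → Eb4 — gives the same interval.

up a major sixth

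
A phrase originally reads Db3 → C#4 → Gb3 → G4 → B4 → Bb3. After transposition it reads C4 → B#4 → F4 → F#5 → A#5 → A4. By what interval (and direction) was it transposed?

up a major seventh

Take the first pair: Db3 → C4. D to C spans 7 letter names, so the interval is some kind of seventh.
Db3 to C4 is 11 semitones, which makes it a major seventh; the second version is higher, so the direction is up.
Checking another pair — Bb3 → A4 — gives the same interval.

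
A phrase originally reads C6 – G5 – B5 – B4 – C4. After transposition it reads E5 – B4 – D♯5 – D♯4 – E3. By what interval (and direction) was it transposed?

down a minor sixth

From C6 to E5 is 6 letter names — a sixth of some quality.
E5 to C6 is 8 semitones, which makes it a minor sixth; the second version is lower, so the direction is down.
Checking another pair — C4 → E3 — gives the same interval.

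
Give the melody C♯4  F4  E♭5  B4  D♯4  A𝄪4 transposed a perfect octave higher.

C#5 F5 Eb6 B5 D#5 A##5

C#4 becomes C#5
F4 becomes F5
Eb5 becomes Eb6
B4 becomes B5
D#4 becomes D#5
A##4 becomes A##5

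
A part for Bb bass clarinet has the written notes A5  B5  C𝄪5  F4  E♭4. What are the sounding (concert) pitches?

G4 A4 B#3 Eb3 Db3

The Bb bass clarinet sounds a major ninth below written, so transpose each written note down a major ninth.
A5 becomes G4
B5 becomes A4
C##5 becomes B#3
F4 becomes Eb3
Eb4 becomes Db3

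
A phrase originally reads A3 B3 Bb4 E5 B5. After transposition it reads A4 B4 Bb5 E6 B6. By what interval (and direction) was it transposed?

From A3 to A4 is 8 letter names — an octave of some quality.
A3 to A4 is 12 semitones, which makes it a perfect octave; the second version is higher, so the direction is up.
Checking another pair — B5 → B6 — gives the same interval.

up a perfect octave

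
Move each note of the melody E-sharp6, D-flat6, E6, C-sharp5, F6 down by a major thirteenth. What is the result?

G#4 Fb4 G4 E3 Ab4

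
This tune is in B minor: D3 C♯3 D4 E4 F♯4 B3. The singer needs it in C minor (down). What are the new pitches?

B minor to C minor down is a major seventh, so every note moves down by that interval.
D3 to Eb2
C#3 to D2
D4 to Eb3
E4 to F3
F#4 to G3
B3 to C3

Eb2 D2 Eb3 F3 G3 C3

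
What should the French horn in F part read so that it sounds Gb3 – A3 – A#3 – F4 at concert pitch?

Db4 E4 E#4 C5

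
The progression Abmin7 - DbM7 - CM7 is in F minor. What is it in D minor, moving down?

Fmin7 BbM7 AM7

F minor down to D minor is a minor third; each chord root moves by that interval while the quality stays the same.
Abmin7: root Ab down a minor third → F, giving Fmin7.
DbM7: root Db down a minor third → Bb, giving BbM7.
CM7: root C down a minor third → A, giving AM7.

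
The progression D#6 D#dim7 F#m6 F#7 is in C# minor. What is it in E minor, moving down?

C# minor down to E minor is a major sixth; each chord root moves by that interval while the quality stays the same.
D#6: root D# down a major sixth → F#, giving F#6.
D#dim7: root D# down a major sixth → F#, giving F#dim7.
F#m6: root F# down a major sixth → A, giving Am6.
F#7: root F# down a major sixth → A, giving A7.

F#6 F#dim7 Am6 A7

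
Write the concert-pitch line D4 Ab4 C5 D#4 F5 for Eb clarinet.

B3 F4 A4 B#3 D5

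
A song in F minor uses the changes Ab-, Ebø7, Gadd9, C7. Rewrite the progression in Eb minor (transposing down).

Gb- Dbø7 Fadd9 Bb7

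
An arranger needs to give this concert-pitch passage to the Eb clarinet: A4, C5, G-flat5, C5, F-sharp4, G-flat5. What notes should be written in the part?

F#4 A4 Eb5 A4 D#4 Eb5

Written C4 sounds as Eb4 on the Eb clarinet, so concert pitches are written a minor third down.
A4 → F#4
C5 → A4
Gb5 → Eb5
C5 → A4
F#4 → D#4
Gb5 → Eb5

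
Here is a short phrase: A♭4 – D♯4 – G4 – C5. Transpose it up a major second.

Bb4 E#4 A4 D5

Ab4 to Bb4
D#4 to E#4
G4 to A4
C5 to D5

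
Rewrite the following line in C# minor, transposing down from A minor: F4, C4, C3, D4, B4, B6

A3 E3 E2 F#3 D#4 D#6

From A down to C# is a minor sixth; apply that to each pitch.
F4 -> A3
C4 -> E3
C3 -> E2
D4 -> F#3
B4 -> D#4
B6 -> D#6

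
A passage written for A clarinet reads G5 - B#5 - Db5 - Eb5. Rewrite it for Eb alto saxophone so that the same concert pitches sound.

C#6 E##6 G5 A5

First find concert pitch: the A clarinet sounds a minor third below written, so G5 B#5 Db5 Eb5 sounds E5 G##5 Bb4 C5.
Then write for Eb alto saxophone: it sounds a major sixth below written, so the part must be a major sixth above concert.
E5 → C#6
G##5 → E##6
Bb4 → G5
C5 → A5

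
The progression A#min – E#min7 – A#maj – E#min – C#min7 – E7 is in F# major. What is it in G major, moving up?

Bmin F#min7 Bmaj F#min Dmin7 F7

F# major up to G major is a minor second; each chord root moves by that interval while the quality stays the same.
A#min: root A# up a minor second → B, giving Bmin.
E#min7: root E# up a minor second → F#, giving F#min7.
A#maj: root A# up a minor second → B, giving Bmaj.
E#min: root E# up a minor second → F#, giving F#min.
C#min7: root C# up a minor second → D, giving Dmin7.
E7: root E up a minor second → F, giving F7.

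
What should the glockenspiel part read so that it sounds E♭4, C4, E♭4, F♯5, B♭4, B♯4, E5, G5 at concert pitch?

Written C4 sounds as C6 on the glockenspiel, so concert pitches are written a perfect fifteenth down.
Eb4 → Eb2
C4 → C2
Eb4 → Eb2
F#5 → F#3
Bb4 → Bb2
B#4 → B#2
E5 → E3
G5 → G3

Eb2 C2 Eb2 F#3 Bb2 B#2 E3 G3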